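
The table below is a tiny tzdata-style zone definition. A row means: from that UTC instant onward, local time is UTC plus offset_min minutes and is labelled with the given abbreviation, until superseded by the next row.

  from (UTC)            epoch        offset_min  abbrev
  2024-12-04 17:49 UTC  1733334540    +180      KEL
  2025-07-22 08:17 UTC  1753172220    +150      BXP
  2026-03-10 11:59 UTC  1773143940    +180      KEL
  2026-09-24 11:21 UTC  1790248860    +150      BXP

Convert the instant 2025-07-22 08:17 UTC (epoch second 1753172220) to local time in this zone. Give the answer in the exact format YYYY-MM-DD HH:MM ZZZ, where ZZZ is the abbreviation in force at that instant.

2025-07-22 10:47 BXP

Query: 2025-07-22 08:17 UTC
Rule 2/4 (BXP, +02:30): 2025-07-22 08:17 UTC ≤ query < 2026-03-10 11:59 UTC
8·60 + 17 + 150 = 647 min
647 = 0·1440 + 647; 647 = 10·60 + 47 → 10:47, same day
→ 2025-07-22 10:47 BXP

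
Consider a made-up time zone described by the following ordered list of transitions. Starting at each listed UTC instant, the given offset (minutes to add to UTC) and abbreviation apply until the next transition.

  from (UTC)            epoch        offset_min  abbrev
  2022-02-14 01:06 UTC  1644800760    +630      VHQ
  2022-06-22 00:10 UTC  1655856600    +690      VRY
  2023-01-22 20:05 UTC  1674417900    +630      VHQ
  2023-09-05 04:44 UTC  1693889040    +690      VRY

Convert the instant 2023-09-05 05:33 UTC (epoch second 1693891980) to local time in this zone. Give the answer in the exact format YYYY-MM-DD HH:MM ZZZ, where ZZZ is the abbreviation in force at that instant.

Query: 2023-09-05 05:33 UTC
Rule 4/4 (VRY, +11:30): 2023-09-05 04:44 UTC ≤ query < +∞
5·60 + 33 + 690 = 1023 min
1023 = 0·1440 + 1023; 1023 = 17·60 + 3 → 17:03, same day
→ 2023-09-05 17:03 VRY

2023-09-05 17:03 VRY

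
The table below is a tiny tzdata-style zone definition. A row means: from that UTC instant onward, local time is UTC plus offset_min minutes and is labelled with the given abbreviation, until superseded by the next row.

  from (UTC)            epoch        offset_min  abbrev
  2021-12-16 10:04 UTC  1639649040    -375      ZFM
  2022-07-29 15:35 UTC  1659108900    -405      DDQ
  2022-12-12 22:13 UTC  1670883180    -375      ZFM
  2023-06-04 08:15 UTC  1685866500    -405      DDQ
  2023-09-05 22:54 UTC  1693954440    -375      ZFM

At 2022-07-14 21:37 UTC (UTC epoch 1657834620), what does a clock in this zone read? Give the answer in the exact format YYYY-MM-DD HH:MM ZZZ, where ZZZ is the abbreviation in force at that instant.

2022-07-14 15:22 ZFM

Query: 2022-07-14 21:37 UTC
Rule 1/5 (ZFM, -06:15): 2021-12-16 10:04 UTC ≤ query < 2022-07-29 15:35 UTC
21·60 + 37 - 375 = 922 min
922 = 0·1440 + 922; 922 = 15·60 + 22 → 15:22, same day
→ 2022-07-14 15:22 ZFM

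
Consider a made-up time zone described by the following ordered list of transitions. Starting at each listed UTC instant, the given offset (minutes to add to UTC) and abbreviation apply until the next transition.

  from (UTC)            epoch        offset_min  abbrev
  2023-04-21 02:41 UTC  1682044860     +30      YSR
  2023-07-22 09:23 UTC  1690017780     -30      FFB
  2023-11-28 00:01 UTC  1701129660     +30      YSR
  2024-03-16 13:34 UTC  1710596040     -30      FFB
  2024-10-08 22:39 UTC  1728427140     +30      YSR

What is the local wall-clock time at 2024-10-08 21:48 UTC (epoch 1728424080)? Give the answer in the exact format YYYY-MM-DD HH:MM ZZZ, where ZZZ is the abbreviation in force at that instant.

Query: 2024-10-08 21:48 UTC
Rule 4/5 (FFB, -00:30): 2024-03-16 13:34 UTC ≤ query < 2024-10-08 22:39 UTC
21·60 + 48 - 30 = 1278 min
1278 = 0·1440 + 1278; 1278 = 21·60 + 18 → 21:18, same day
→ 2024-10-08 21:18 FFB

2024-10-08 21:18 FFB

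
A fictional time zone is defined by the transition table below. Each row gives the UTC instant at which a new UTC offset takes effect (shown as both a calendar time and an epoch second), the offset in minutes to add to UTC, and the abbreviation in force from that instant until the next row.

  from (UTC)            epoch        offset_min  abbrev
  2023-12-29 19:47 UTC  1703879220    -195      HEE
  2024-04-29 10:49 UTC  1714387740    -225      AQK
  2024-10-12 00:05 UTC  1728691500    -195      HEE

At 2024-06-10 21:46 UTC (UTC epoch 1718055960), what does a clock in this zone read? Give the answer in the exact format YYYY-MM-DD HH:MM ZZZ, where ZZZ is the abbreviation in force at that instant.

2024-06-10 18:01 AQK

Query: 2024-06-10 21:46 UTC
Rule 2/3 (AQK, -03:45): 2024-04-29 10:49 UTC ≤ query < 2024-10-12 00:05 UTC
21·60 + 46 - 225 = 1081 min
1081 = 0·1440 + 1081; 1081 = 18·60 + 1 → 18:01, same day
→ 2024-06-10 18:01 AQK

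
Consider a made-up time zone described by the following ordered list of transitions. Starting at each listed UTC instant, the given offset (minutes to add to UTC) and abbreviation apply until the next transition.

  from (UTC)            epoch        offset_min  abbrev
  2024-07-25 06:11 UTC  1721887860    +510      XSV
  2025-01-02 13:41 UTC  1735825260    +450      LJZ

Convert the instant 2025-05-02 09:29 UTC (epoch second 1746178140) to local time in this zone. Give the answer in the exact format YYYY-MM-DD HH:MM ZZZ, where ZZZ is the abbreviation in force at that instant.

2025-05-02 16:59 LJZ

Query: 2025-05-02 09:29 UTC
Rule 2/2 (LJZ, +07:30): 2025-01-02 13:41 UTC ≤ query < +∞
9·60 + 29 + 450 = 1019 min
1019 = 0·1440 + 1019; 1019 = 16·60 + 59 → 16:59, same day
→ 2025-05-02 16:59 LJZ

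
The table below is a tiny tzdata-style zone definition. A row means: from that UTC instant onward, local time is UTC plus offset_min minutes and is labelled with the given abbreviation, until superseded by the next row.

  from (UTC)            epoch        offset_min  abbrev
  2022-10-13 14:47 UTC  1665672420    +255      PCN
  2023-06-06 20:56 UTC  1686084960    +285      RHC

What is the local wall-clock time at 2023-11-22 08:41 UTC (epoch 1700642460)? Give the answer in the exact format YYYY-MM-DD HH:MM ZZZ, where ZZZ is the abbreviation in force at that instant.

Query: 2023-11-22 08:41 UTC
Rule 2/2 (RHC, +04:45): 2023-06-06 20:56 UTC ≤ query < +∞
8·60 + 41 + 285 = 806 min
806 = 0·1440 + 806; 806 = 13·60 + 26 → 13:26, same day
→ 2023-11-22 13:26 RHC

2023-11-22 13:26 RHC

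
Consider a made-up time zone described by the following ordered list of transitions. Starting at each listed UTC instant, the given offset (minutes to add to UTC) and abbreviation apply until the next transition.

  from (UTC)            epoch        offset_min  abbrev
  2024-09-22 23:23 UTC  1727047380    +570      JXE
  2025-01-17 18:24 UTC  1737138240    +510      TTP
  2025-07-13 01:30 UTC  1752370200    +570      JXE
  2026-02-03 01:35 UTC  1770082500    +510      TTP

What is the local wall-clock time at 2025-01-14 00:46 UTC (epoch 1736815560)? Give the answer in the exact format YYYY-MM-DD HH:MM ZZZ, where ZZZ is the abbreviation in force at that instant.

2025-01-14 10:16 JXE

Query: 2025-01-14 00:46 UTC
Rule 1/4 (JXE, +09:30): 2024-09-22 23:23 UTC ≤ query < 2025-01-17 18:24 UTC
0·60 + 46 + 570 = 616 min
616 = 0·1440 + 616; 616 = 10·60 + 16 → 10:16, same day
→ 2025-01-14 10:16 JXE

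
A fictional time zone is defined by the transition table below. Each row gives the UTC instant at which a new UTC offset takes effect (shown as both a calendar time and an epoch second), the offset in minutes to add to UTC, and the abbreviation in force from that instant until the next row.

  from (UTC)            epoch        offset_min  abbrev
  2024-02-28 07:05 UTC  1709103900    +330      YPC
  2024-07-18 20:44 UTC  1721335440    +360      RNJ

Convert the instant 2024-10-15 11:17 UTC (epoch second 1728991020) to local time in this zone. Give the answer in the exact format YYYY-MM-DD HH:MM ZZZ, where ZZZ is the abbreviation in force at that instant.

2024-10-15 17:17 RNJ

Query: 2024-10-15 11:17 UTC
Rule 2/2 (RNJ, +06:00): 2024-07-18 20:44 UTC ≤ query < +∞
11·60 + 17 + 360 = 1037 min
1037 = 0·1440 + 1037; 1037 = 17·60 + 17 → 17:17, same day
→ 2024-10-15 17:17 RNJ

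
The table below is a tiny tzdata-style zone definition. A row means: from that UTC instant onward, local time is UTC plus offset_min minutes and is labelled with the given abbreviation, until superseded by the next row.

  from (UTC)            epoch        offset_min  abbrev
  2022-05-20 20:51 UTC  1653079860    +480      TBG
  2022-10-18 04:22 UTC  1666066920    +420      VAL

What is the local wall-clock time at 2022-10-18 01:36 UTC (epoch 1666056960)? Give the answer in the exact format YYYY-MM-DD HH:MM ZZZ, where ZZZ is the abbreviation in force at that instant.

Query: 2022-10-18 01:36 UTC
Rule 1/2 (TBG, +08:00): 2022-05-20 20:51 UTC ≤ query < 2022-10-18 04:22 UTC
1·60 + 36 + 480 = 576 min
576 = 0·1440 + 576; 576 = 9·60 + 36 → 09:36, same day
→ 2022-10-18 09:36 TBG

2022-10-18 09:36 TBG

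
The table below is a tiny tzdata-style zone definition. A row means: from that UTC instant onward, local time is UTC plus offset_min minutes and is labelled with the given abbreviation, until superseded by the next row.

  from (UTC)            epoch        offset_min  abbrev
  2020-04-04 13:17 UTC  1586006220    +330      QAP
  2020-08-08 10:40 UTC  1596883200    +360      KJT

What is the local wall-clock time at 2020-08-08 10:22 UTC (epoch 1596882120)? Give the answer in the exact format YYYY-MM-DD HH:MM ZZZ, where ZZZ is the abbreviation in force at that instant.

Query: 2020-08-08 10:22 UTC
Rule 1/2 (QAP, +05:30): 2020-04-04 13:17 UTC ≤ query < 2020-08-08 10:40 UTC
10·60 + 22 + 330 = 952 min
952 = 0·1440 + 952; 952 = 15·60 + 52 → 15:52, same day
→ 2020-08-08 15:52 QAP

2020-08-08 15:52 QAP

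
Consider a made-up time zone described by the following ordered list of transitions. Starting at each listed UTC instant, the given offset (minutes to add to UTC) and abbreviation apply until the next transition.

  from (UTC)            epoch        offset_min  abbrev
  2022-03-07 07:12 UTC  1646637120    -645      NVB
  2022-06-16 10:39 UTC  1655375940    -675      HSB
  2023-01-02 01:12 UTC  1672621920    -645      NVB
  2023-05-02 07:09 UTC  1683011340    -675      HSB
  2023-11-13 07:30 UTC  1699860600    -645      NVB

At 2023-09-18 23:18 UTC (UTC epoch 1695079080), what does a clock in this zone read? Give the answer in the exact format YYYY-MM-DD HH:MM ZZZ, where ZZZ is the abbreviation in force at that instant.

2023-09-18 12:03 HSB

Query: 2023-09-18 23:18 UTC
Rule 4/5 (HSB, -11:15): 2023-05-02 07:09 UTC ≤ query < 2023-11-13 07:30 UTC
23·60 + 18 - 675 = 723 min
723 = 0·1440 + 723; 723 = 12·60 + 3 → 12:03, same day
→ 2023-09-18 12:03 HSB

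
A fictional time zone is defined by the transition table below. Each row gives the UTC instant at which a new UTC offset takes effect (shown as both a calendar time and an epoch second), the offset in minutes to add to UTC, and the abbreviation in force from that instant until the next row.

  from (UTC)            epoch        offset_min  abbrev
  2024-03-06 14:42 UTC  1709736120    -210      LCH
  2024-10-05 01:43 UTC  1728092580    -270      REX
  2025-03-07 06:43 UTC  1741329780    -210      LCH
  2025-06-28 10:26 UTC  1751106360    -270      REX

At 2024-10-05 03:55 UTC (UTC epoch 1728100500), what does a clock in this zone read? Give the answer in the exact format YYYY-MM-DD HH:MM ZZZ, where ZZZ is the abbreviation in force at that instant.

Query: 2024-10-05 03:55 UTC
Rule 2/4 (REX, -04:30): 2024-10-05 01:43 UTC ≤ query < 2025-03-07 06:43 UTC
3·60 + 55 - 270 = -35 min
-35 = -1·1440 + 1405; 1405 = 23·60 + 25 → 23:25, 2024-10-05 - 1 day = 2024-10-04
→ 2024-10-04 23:25 REX

2024-10-04 23:25 REX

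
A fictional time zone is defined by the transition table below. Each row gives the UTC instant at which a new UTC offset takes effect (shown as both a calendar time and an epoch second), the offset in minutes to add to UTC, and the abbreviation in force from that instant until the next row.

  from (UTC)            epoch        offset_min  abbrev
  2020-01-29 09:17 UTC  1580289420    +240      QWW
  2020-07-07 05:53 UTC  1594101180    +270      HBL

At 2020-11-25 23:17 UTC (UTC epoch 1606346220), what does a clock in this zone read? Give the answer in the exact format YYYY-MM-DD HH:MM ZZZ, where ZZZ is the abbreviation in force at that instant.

2020-11-26 03:47 HBL

Query: 2020-11-25 23:17 UTC
Rule 2/2 (HBL, +04:30): 2020-07-07 05:53 UTC ≤ query < +∞
23·60 + 17 + 270 = 1667 min
1667 = 1·1440 + 227; 227 = 3·60 + 47 → 03:47, 2020-11-25 + 1 day = 2020-11-26
→ 2020-11-26 03:47 HBL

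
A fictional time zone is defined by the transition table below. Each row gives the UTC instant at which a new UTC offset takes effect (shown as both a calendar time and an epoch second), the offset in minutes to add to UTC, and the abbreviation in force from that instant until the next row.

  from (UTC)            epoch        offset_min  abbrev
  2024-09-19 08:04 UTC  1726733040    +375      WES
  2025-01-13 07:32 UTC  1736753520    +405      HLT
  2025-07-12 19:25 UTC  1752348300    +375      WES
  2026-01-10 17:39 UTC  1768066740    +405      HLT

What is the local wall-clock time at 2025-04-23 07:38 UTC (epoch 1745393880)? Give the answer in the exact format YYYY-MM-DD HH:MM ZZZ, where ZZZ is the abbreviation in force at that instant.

Query: 2025-04-23 07:38 UTC
Rule 2/4 (HLT, +06:45): 2025-01-13 07:32 UTC ≤ query < 2025-07-12 19:25 UTC
7·60 + 38 + 405 = 863 min
863 = 0·1440 + 863; 863 = 14·60 + 23 → 14:23, same day
→ 2025-04-23 14:23 HLT

2025-04-23 14:23 HLT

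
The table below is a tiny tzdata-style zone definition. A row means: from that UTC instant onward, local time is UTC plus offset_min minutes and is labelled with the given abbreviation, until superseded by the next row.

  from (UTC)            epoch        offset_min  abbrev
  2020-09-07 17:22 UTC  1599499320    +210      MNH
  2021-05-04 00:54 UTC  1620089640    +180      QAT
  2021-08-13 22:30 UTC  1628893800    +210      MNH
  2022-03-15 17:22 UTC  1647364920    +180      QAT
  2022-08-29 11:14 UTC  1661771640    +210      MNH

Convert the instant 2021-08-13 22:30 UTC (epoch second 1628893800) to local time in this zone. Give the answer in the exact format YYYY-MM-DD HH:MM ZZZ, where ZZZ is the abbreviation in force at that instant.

2021-08-14 02:00 MNH

Query: 2021-08-13 22:30 UTC
Rule 3/5 (MNH, +03:30): 2021-08-13 22:30 UTC ≤ query < 2022-03-15 17:22 UTC
22·60 + 30 + 210 = 1560 min
1560 = 1·1440 + 120; 120 = 2·60 + 0 → 02:00, 2021-08-13 + 1 day = 2021-08-14
→ 2021-08-14 02:00 MNH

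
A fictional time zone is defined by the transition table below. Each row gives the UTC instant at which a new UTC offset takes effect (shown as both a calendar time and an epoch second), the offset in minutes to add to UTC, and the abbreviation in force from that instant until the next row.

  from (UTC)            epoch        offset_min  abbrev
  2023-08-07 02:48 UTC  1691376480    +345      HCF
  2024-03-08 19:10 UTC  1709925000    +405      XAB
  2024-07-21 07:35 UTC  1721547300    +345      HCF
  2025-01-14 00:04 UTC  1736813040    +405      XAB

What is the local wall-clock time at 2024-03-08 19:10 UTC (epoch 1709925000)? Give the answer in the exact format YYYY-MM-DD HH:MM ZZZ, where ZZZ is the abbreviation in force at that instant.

2024-03-09 01:55 XAB

Query: 2024-03-08 19:10 UTC
Rule 2/4 (XAB, +06:45): 2024-03-08 19:10 UTC ≤ query < 2024-07-21 07:35 UTC
19·60 + 10 + 405 = 1555 min
1555 = 1·1440 + 115; 115 = 1·60 + 55 → 01:55, 2024-03-08 + 1 day = 2024-03-09
→ 2024-03-09 01:55 XAB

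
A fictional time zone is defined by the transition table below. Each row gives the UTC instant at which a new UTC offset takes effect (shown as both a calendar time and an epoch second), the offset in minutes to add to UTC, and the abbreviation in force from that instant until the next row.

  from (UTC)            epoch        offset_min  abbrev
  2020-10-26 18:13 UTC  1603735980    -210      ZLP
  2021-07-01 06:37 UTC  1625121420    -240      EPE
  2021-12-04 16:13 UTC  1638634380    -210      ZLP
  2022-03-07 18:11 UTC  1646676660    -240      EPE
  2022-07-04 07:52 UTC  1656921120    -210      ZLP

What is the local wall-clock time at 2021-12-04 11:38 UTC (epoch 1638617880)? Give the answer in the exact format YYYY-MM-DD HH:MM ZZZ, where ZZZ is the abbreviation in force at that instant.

2021-12-04 07:38 EPE

Query: 2021-12-04 11:38 UTC
Rule 2/5 (EPE, -04:00): 2021-07-01 06:37 UTC ≤ query < 2021-12-04 16:13 UTC
11·60 + 38 - 240 = 458 min
458 = 0·1440 + 458; 458 = 7·60 + 38 → 07:38, same day
→ 2021-12-04 07:38 EPE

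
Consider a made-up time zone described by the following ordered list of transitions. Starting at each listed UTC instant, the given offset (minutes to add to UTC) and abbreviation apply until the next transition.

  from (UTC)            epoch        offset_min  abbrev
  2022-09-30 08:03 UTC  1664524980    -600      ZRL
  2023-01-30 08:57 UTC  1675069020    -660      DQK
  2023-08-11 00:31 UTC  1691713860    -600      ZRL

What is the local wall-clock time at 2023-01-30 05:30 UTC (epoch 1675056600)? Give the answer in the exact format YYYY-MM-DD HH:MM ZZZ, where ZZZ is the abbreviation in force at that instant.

Query: 2023-01-30 05:30 UTC
Rule 1/3 (ZRL, -10:00): 2022-09-30 08:03 UTC ≤ query < 2023-01-30 08:57 UTC
5·60 + 30 - 600 = -270 min
-270 = -1·1440 + 1170; 1170 = 19·60 + 30 → 19:30, 2023-01-30 - 1 day = 2023-01-29
→ 2023-01-29 19:30 ZRL

2023-01-29 19:30 ZRL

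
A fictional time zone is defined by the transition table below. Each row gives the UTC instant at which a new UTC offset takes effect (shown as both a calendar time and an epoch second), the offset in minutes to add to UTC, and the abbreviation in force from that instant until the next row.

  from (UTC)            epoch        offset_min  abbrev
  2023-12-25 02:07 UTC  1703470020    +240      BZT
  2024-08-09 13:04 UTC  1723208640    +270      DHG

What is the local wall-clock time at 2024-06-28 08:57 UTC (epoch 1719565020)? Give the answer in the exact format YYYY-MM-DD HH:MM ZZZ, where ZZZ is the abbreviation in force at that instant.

2024-06-28 12:57 BZT

Query: 2024-06-28 08:57 UTC
Rule 1/2 (BZT, +04:00): 2023-12-25 02:07 UTC ≤ query < 2024-08-09 13:04 UTC
8·60 + 57 + 240 = 777 min
777 = 0·1440 + 777; 777 = 12·60 + 57 → 12:57, same day
→ 2024-06-28 12:57 BZT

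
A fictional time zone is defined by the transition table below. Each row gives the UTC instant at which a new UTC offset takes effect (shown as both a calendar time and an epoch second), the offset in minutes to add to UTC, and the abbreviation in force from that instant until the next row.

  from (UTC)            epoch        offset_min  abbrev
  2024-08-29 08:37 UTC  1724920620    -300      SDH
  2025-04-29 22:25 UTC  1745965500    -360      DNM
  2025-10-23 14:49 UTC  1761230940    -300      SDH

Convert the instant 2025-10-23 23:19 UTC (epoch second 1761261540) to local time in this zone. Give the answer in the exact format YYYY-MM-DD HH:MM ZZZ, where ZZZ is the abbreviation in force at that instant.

Query: 2025-10-23 23:19 UTC
Rule 3/3 (SDH, -05:00): 2025-10-23 14:49 UTC ≤ query < +∞
23·60 + 19 - 300 = 1099 min
1099 = 0·1440 + 1099; 1099 = 18·60 + 19 → 18:19, same day
→ 2025-10-23 18:19 SDH

2025-10-23 18:19 SDH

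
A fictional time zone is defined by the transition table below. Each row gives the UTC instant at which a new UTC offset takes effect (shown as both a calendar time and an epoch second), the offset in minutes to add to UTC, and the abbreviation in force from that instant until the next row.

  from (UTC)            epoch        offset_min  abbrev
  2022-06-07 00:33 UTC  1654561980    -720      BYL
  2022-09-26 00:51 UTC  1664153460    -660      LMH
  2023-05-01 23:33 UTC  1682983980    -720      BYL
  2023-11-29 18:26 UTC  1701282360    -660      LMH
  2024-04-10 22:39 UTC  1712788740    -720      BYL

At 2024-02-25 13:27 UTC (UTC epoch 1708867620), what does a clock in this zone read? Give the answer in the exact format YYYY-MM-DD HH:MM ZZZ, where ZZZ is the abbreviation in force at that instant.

Query: 2024-02-25 13:27 UTC
Rule 4/5 (LMH, -11:00): 2023-11-29 18:26 UTC ≤ query < 2024-04-10 22:39 UTC
13·60 + 27 - 660 = 147 min
147 = 0·1440 + 147; 147 = 2·60 + 27 → 02:27, same day
→ 2024-02-25 02:27 LMH

2024-02-25 02:27 LMH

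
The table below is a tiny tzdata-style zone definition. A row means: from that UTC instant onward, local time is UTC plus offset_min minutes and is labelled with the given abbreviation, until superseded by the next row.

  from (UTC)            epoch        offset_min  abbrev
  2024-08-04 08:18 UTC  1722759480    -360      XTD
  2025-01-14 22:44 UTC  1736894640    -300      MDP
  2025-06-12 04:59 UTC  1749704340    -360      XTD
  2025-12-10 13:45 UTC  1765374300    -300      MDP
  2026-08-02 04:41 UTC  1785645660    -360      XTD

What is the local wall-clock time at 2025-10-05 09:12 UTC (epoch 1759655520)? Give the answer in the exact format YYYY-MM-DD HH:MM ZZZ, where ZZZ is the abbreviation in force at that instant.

2025-10-05 03:12 XTD

Query: 2025-10-05 09:12 UTC
Rule 3/5 (XTD, -06:00): 2025-06-12 04:59 UTC ≤ query < 2025-12-10 13:45 UTC
9·60 + 12 - 360 = 192 min
192 = 0·1440 + 192; 192 = 3·60 + 12 → 03:12, same day
→ 2025-10-05 03:12 XTD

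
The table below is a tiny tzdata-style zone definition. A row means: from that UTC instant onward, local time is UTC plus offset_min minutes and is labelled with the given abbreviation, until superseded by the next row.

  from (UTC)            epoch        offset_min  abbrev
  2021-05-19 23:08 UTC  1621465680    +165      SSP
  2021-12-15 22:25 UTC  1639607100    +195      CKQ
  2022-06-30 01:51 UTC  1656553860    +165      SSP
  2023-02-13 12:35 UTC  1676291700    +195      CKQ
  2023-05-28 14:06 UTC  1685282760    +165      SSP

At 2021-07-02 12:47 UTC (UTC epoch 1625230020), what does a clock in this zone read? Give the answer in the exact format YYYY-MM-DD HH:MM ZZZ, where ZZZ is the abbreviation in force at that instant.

Query: 2021-07-02 12:47 UTC
Rule 1/5 (SSP, +02:45): 2021-05-19 23:08 UTC ≤ query < 2021-12-15 22:25 UTC
12·60 + 47 + 165 = 932 min
932 = 0·1440 + 932; 932 = 15·60 + 32 → 15:32, same day
→ 2021-07-02 15:32 SSP

2021-07-02 15:32 SSP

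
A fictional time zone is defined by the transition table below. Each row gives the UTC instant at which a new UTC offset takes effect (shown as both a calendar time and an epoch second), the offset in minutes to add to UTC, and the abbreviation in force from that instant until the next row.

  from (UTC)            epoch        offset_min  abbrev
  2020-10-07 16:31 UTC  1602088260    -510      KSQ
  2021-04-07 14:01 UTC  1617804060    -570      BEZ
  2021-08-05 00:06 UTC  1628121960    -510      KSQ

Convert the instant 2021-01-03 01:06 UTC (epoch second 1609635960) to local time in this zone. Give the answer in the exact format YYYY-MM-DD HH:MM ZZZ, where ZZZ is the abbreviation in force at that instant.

Query: 2021-01-03 01:06 UTC
Rule 1/3 (KSQ, -08:30): 2020-10-07 16:31 UTC ≤ query < 2021-04-07 14:01 UTC
1·60 + 6 - 510 = -444 min
-444 = -1·1440 + 996; 996 = 16·60 + 36 → 16:36, 2021-01-03 - 1 day = 2021-01-02
→ 2021-01-02 16:36 KSQ

2021-01-02 16:36 KSQ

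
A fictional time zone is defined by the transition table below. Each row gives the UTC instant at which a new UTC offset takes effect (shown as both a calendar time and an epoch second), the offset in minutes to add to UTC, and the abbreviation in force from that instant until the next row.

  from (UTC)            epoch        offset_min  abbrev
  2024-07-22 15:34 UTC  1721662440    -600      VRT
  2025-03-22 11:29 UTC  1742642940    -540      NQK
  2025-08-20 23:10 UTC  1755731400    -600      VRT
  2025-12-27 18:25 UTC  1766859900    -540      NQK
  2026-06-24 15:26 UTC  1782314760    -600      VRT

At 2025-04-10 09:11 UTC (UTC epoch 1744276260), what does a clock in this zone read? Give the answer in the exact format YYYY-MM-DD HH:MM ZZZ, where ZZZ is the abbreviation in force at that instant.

2025-04-10 00:11 NQK

Query: 2025-04-10 09:11 UTC
Rule 2/5 (NQK, -09:00): 2025-03-22 11:29 UTC ≤ query < 2025-08-20 23:10 UTC
9·60 + 11 - 540 = 11 min
11 = 0·1440 + 11; 11 = 0·60 + 11 → 00:11, same day
→ 2025-04-10 00:11 NQK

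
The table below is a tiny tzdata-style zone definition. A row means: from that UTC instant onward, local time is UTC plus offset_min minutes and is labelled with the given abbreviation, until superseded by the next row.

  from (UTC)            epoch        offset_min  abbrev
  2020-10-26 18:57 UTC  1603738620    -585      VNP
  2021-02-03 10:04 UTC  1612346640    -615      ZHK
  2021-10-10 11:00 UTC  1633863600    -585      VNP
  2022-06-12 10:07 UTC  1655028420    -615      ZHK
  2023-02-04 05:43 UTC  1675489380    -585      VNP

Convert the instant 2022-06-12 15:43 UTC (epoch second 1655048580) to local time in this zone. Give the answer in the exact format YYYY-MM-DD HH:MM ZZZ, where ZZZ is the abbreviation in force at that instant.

Query: 2022-06-12 15:43 UTC
Rule 4/5 (ZHK, -10:15): 2022-06-12 10:07 UTC ≤ query < 2023-02-04 05:43 UTC
15·60 + 43 - 615 = 328 min
328 = 0·1440 + 328; 328 = 5·60 + 28 → 05:28, same day
→ 2022-06-12 05:28 ZHK

2022-06-12 05:28 ZHK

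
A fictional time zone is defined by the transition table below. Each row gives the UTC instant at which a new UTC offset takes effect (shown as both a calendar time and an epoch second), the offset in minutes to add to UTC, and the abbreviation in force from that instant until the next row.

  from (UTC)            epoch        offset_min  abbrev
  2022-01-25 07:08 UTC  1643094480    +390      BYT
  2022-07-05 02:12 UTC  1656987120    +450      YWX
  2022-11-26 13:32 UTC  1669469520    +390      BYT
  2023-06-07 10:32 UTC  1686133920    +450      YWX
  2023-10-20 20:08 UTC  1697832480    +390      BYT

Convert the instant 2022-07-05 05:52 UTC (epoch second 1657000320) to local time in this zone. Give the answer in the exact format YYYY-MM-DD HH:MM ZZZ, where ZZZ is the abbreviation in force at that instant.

Query: 2022-07-05 05:52 UTC
Rule 2/5 (YWX, +07:30): 2022-07-05 02:12 UTC ≤ query < 2022-11-26 13:32 UTC
5·60 + 52 + 450 = 802 min
802 = 0·1440 + 802; 802 = 13·60 + 22 → 13:22, same day
→ 2022-07-05 13:22 YWX

2022-07-05 13:22 YWX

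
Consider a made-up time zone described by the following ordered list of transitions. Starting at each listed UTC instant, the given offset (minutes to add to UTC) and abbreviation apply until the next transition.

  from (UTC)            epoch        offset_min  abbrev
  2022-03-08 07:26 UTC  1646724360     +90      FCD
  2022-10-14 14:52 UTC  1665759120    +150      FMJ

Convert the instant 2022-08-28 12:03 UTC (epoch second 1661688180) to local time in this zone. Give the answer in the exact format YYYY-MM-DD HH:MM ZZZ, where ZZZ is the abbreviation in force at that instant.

2022-08-28 13:33 FCD

Query: 2022-08-28 12:03 UTC
Rule 1/2 (FCD, +01:30): 2022-03-08 07:26 UTC ≤ query < 2022-10-14 14:52 UTC
12·60 + 3 + 90 = 813 min
813 = 0·1440 + 813; 813 = 13·60 + 33 → 13:33, same day
→ 2022-08-28 13:33 FCD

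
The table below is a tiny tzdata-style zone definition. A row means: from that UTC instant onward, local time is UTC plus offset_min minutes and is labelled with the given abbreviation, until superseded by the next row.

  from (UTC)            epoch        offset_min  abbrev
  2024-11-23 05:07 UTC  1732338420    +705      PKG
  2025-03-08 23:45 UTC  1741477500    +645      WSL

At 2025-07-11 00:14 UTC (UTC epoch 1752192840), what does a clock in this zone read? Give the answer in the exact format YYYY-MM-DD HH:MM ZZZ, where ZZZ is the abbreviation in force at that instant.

Query: 2025-07-11 00:14 UTC
Rule 2/2 (WSL, +10:45): 2025-03-08 23:45 UTC ≤ query < +∞
0·60 + 14 + 645 = 659 min
659 = 0·1440 + 659; 659 = 10·60 + 59 → 10:59, same day
→ 2025-07-11 10:59 WSL

2025-07-11 10:59 WSL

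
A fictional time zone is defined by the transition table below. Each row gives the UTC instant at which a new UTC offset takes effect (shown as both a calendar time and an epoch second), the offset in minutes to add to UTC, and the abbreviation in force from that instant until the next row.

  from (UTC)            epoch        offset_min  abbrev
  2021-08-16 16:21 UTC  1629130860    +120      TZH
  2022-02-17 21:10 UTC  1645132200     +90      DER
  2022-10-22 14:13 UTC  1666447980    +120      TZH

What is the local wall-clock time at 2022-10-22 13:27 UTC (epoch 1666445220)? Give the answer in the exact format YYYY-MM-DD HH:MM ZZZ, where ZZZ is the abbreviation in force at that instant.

Query: 2022-10-22 13:27 UTC
Rule 2/3 (DER, +01:30): 2022-02-17 21:10 UTC ≤ query < 2022-10-22 14:13 UTC
13·60 + 27 + 90 = 897 min
897 = 0·1440 + 897; 897 = 14·60 + 57 → 14:57, same day
→ 2022-10-22 14:57 DER

2022-10-22 14:57 DER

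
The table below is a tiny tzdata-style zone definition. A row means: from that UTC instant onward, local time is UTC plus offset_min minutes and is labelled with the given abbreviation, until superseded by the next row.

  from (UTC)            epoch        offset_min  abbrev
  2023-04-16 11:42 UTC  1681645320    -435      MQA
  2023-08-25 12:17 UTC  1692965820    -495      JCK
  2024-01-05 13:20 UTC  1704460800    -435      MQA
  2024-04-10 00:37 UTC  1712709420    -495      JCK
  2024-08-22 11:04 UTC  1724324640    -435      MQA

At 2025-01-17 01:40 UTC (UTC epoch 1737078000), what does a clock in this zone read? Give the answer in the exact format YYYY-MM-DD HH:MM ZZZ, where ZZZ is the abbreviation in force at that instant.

Query: 2025-01-17 01:40 UTC
Rule 5/5 (MQA, -07:15): 2024-08-22 11:04 UTC ≤ query < +∞
1·60 + 40 - 435 = -335 min
-335 = -1·1440 + 1105; 1105 = 18·60 + 25 → 18:25, 2025-01-17 - 1 day = 2025-01-16
→ 2025-01-16 18:25 MQA

2025-01-16 18:25 MQA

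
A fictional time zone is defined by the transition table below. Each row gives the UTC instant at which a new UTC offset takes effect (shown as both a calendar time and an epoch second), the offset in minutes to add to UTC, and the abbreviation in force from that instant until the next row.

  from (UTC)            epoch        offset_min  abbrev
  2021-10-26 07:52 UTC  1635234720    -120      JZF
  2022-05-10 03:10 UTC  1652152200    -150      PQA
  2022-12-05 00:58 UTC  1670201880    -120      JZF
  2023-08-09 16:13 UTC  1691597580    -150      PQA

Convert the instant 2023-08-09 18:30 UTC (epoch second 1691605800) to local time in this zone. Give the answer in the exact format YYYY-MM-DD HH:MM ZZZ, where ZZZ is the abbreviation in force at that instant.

2023-08-09 16:00 PQA

Query: 2023-08-09 18:30 UTC
Rule 4/4 (PQA, -02:30): 2023-08-09 16:13 UTC ≤ query < +∞
18·60 + 30 - 150 = 960 min
960 = 0·1440 + 960; 960 = 16·60 + 0 → 16:00, same day
→ 2023-08-09 16:00 PQA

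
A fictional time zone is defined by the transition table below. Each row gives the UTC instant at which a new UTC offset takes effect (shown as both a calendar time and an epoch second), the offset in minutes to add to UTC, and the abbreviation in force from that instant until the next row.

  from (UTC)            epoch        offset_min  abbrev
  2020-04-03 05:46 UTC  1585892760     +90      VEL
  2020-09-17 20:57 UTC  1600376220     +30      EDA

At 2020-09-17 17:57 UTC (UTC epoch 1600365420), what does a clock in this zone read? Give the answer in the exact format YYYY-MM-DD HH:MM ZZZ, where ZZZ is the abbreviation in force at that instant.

2020-09-17 19:27 VEL

Query: 2020-09-17 17:57 UTC
Rule 1/2 (VEL, +01:30): 2020-04-03 05:46 UTC ≤ query < 2020-09-17 20:57 UTC
17·60 + 57 + 90 = 1167 min
1167 = 0·1440 + 1167; 1167 = 19·60 + 27 → 19:27, same day
→ 2020-09-17 19:27 VEL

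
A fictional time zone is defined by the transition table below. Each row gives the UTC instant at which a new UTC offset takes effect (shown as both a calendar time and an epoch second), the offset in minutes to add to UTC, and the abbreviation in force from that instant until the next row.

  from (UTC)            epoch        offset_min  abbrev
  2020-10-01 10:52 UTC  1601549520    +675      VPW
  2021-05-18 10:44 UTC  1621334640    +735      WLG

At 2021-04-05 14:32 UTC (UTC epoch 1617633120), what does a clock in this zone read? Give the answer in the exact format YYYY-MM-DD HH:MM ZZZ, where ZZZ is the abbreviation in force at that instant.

Query: 2021-04-05 14:32 UTC
Rule 1/2 (VPW, +11:15): 2020-10-01 10:52 UTC ≤ query < 2021-05-18 10:44 UTC
14·60 + 32 + 675 = 1547 min
1547 = 1·1440 + 107; 107 = 1·60 + 47 → 01:47, 2021-04-05 + 1 day = 2021-04-06
→ 2021-04-06 01:47 VPW

2021-04-06 01:47 VPW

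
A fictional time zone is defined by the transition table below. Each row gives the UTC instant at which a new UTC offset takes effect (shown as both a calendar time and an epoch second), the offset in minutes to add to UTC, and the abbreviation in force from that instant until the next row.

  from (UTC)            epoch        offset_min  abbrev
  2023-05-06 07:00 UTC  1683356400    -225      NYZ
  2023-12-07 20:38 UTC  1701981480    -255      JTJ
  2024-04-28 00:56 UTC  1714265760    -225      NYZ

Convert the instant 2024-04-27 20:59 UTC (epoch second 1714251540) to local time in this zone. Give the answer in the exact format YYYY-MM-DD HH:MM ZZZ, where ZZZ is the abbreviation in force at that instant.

Query: 2024-04-27 20:59 UTC
Rule 2/3 (JTJ, -04:15): 2023-12-07 20:38 UTC ≤ query < 2024-04-28 00:56 UTC
20·60 + 59 - 255 = 1004 min
1004 = 0·1440 + 1004; 1004 = 16·60 + 44 → 16:44, same day
→ 2024-04-27 16:44 JTJ

2024-04-27 16:44 JTJ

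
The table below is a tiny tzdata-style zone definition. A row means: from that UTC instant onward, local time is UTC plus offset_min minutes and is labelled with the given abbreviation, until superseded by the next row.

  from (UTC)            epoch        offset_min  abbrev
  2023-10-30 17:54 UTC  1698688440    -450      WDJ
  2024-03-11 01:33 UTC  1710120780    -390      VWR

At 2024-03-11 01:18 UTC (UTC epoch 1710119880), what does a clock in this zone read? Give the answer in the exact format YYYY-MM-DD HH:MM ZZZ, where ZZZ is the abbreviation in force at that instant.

2024-03-10 17:48 WDJ

Query: 2024-03-11 01:18 UTC
Rule 1/2 (WDJ, -07:30): 2023-10-30 17:54 UTC ≤ query < 2024-03-11 01:33 UTC
1·60 + 18 - 450 = -372 min
-372 = -1·1440 + 1068; 1068 = 17·60 + 48 → 17:48, 2024-03-11 - 1 day = 2024-03-10
→ 2024-03-10 17:48 WDJ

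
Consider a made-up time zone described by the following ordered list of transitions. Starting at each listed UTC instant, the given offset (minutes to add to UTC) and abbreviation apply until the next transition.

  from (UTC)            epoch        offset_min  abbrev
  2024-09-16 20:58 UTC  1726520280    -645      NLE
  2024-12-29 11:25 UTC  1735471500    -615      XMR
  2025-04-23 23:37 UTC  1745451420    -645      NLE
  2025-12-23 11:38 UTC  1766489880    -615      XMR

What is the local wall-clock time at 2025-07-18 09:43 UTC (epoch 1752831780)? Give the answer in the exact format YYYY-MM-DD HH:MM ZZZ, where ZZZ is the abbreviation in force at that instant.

2025-07-17 22:58 NLE

Query: 2025-07-18 09:43 UTC
Rule 3/4 (NLE, -10:45): 2025-04-23 23:37 UTC ≤ query < 2025-12-23 11:38 UTC
9·60 + 43 - 645 = -62 min
-62 = -1·1440 + 1378; 1378 = 22·60 + 58 → 22:58, 2025-07-18 - 1 day = 2025-07-17
→ 2025-07-17 22:58 NLE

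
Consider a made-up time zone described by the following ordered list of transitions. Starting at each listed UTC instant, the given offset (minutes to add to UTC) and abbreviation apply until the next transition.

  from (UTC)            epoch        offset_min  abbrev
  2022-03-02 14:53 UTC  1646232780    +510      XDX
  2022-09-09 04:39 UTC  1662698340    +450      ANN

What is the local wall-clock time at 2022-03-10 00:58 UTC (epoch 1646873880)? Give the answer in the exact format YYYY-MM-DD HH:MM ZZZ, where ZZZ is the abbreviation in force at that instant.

Query: 2022-03-10 00:58 UTC
Rule 1/2 (XDX, +08:30): 2022-03-02 14:53 UTC ≤ query < 2022-09-09 04:39 UTC
0·60 + 58 + 510 = 568 min
568 = 0·1440 + 568; 568 = 9·60 + 28 → 09:28, same day
→ 2022-03-10 09:28 XDX

2022-03-10 09:28 XDX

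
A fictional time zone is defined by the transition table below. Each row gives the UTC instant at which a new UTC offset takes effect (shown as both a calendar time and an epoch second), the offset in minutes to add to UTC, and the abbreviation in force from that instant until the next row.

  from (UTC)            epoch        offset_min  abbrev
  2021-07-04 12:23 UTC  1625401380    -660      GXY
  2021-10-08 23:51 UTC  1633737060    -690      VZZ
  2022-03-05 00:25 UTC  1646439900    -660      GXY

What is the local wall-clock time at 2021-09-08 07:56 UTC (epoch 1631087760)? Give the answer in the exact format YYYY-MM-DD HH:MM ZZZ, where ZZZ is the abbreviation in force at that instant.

2021-09-07 20:56 GXY

Query: 2021-09-08 07:56 UTC
Rule 1/3 (GXY, -11:00): 2021-07-04 12:23 UTC ≤ query < 2021-10-08 23:51 UTC
7·60 + 56 - 660 = -184 min
-184 = -1·1440 + 1256; 1256 = 20·60 + 56 → 20:56, 2021-09-08 - 1 day = 2021-09-07
→ 2021-09-07 20:56 GXY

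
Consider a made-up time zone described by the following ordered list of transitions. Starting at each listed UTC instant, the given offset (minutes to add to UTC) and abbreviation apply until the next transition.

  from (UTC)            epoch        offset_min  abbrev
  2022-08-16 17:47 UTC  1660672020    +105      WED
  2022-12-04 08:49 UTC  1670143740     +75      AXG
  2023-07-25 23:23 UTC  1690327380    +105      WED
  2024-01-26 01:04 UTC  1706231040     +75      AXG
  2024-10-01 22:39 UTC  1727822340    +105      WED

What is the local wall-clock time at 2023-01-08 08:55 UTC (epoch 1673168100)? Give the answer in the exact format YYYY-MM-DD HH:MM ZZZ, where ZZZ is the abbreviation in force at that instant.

Query: 2023-01-08 08:55 UTC
Rule 2/5 (AXG, +01:15): 2022-12-04 08:49 UTC ≤ query < 2023-07-25 23:23 UTC
8·60 + 55 + 75 = 610 min
610 = 0·1440 + 610; 610 = 10·60 + 10 → 10:10, same day
→ 2023-01-08 10:10 AXG

2023-01-08 10:10 AXG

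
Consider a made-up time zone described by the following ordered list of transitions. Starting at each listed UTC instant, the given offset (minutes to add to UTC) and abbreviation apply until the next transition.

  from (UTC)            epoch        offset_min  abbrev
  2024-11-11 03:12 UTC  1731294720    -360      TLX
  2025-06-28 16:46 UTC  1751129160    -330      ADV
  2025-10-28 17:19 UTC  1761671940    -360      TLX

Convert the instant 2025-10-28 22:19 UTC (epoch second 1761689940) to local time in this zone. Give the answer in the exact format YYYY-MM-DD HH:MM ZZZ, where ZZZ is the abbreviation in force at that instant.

Query: 2025-10-28 22:19 UTC
Rule 3/3 (TLX, -06:00): 2025-10-28 17:19 UTC ≤ query < +∞
22·60 + 19 - 360 = 979 min
979 = 0·1440 + 979; 979 = 16·60 + 19 → 16:19, same day
→ 2025-10-28 16:19 TLX

2025-10-28 16:19 TLX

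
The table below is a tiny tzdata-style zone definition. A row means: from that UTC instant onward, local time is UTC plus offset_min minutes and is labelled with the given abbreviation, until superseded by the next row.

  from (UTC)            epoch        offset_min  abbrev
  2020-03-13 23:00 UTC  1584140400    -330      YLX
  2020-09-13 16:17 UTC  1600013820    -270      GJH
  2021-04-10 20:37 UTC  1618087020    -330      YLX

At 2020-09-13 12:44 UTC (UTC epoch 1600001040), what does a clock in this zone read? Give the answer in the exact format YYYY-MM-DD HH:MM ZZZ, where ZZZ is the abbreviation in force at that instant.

Query: 2020-09-13 12:44 UTC
Rule 1/3 (YLX, -05:30): 2020-03-13 23:00 UTC ≤ query < 2020-09-13 16:17 UTC
12·60 + 44 - 330 = 434 min
434 = 0·1440 + 434; 434 = 7·60 + 14 → 07:14, same day
→ 2020-09-13 07:14 YLX

2020-09-13 07:14 YLX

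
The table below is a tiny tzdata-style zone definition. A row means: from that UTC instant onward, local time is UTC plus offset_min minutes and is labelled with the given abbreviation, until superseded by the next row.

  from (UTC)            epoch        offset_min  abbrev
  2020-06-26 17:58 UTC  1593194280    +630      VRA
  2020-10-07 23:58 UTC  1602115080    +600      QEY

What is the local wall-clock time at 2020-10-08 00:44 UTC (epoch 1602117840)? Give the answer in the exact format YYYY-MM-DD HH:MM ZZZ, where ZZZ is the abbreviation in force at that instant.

2020-10-08 10:44 QEY

Query: 2020-10-08 00:44 UTC
Rule 2/2 (QEY, +10:00): 2020-10-07 23:58 UTC ≤ query < +∞
0·60 + 44 + 600 = 644 min
644 = 0·1440 + 644; 644 = 10·60 + 44 → 10:44, same day
→ 2020-10-08 10:44 QEY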